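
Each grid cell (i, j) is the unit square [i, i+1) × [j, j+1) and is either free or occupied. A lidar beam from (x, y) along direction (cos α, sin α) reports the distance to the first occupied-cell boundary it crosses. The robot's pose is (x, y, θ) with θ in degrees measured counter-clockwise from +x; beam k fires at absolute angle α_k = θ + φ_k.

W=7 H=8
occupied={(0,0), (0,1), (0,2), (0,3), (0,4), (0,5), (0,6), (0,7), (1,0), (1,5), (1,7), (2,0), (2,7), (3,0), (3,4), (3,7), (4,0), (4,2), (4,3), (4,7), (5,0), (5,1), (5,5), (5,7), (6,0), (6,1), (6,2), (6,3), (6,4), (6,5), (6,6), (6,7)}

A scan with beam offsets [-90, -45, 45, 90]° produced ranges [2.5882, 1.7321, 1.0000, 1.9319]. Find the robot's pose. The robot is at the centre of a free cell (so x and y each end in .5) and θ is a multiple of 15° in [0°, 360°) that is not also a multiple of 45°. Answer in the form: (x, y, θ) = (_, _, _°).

(x, y, θ) = (2.5, 3.5, 15°)

Enumerate (i+0.5, j+0.5, θ) over the 24 free cells and 16 admissible headings. For each, cast all 4 beams and compare to the given ranges.
  (2.5, 6.5, 105°): beam 1 = 1.9319 ≠ 2.5882 ✗
  (2.5, 1.5, 150°): beam 1 = 2.8868 ≠ 2.5882 ✗
  (4.5, 6.5, 120°): beam 1 = 1.0000 ≠ 2.5882 ✗
  …
  (2.5, 3.5, 15°): r_1=2.5882, r_2=1.7321, r_3=1.0000, r_4=1.9319 — all match ✓
No second candidate reproduces the full scan.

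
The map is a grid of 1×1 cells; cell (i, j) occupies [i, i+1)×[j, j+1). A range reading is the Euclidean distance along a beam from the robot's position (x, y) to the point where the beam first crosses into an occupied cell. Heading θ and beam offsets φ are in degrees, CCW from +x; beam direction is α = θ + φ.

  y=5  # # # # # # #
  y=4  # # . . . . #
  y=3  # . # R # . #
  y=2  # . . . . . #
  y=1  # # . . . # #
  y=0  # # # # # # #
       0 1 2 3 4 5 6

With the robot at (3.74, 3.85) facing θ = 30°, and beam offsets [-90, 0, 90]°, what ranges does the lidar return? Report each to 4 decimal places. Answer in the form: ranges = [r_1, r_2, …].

beam 1: φ=-90°, α=300°
  direction (0.5000, -0.8660); cell (3,3); t to first gridline: x 0.5200, y 0.9815 (then +2.0000 / +1.1547)
    (4,3) via x @ 0.5200  # hit
  → r_1 = 0.5200
beam 2: φ=0°, α=30°
  direction (0.8660, 0.5000); cell (3,3); t to first gridline: x 0.3002, y 0.3000 (then +1.1547 / +2.0000)
    (3,4) via y @ 0.3000
    (4,4) via x @ 0.3002
    (5,4) via x @ 1.4549
    (5,5) via y @ 2.3000  # hit
  → r_2 = 2.3000
beam 3: φ=90°, α=120°
  direction (-0.5000, 0.8660); cell (3,3); t to first gridline: x 1.4800, y 0.1732 (then +2.0000 / +1.1547)
    (3,4) via y @ 0.1732
    (3,5) via y @ 1.3279  # hit
  → r_3 = 1.3279

ranges = [0.5200, 2.3000, 1.3279]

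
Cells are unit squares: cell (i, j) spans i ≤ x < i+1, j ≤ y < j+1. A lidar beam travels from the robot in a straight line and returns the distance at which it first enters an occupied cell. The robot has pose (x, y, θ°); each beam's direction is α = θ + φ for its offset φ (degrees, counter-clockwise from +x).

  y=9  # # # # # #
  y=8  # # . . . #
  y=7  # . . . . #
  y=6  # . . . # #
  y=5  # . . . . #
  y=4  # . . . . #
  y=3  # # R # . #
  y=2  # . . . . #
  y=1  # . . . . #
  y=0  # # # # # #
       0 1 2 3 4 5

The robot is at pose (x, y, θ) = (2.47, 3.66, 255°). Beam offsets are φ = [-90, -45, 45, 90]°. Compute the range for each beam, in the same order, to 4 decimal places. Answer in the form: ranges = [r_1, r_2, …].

beam 1: φ=-90°, α=165°
  direction (-0.9659, 0.2588); cell (2,3); t to first gridline: x 0.4866, y 1.3137 (then +1.0353 / +3.8637)
    (1,3) via x @ 0.4866  # hit
  → r_1 = 0.4866
beam 2: φ=-45°, α=210°
  direction (-0.8660, -0.5000); cell (2,3); t to first gridline: x 0.5427, y 1.3200 (then +1.1547 / +2.0000)
    (1,3) via x @ 0.5427  # hit
  → r_2 = 0.5427
beam 3: φ=45°, α=300°
  direction (0.5000, -0.8660); cell (2,3); t to first gridline: x 1.0600, y 0.7621 (then +2.0000 / +1.1547)
    (2,2) via y @ 0.7621
    (3,2) via x @ 1.0600
    (3,1) via y @ 1.9168
    (4,1) via x @ 3.0600
    (4,0) via y @ 3.0715  # hit
  → r_3 = 3.0715
beam 4: φ=90°, α=345°
  direction (0.9659, -0.2588); cell (2,3); t to first gridline: x 0.5487, y 2.5500 (then +1.0353 / +3.8637)
    (3,3) via x @ 0.5487  # hit
  → r_4 = 0.5487

ranges = [0.4866, 0.5427, 3.0715, 0.5487]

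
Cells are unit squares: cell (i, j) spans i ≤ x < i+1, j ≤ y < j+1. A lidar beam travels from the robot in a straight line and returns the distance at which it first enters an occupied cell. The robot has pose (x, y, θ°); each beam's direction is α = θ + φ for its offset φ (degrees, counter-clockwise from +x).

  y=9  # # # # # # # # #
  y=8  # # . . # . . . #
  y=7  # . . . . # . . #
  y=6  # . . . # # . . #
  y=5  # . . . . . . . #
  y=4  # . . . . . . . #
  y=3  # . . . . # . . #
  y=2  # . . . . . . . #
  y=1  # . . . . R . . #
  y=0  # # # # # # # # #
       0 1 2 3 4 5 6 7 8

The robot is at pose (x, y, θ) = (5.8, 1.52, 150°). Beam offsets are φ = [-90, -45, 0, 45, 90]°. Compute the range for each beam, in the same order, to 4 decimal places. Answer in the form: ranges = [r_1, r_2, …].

beam 1: φ=-90°, α=60°
  cosα=0.5000 sinα=0.8660 | (5,1) | tMaxX 0.4000 tMaxY 0.5543 | tΔX 2.0000 tΔY 1.1547
    t=0.4000 [x] (6,1)
    t=0.5543 [y] (6,2)
    t=1.7090 [y] (6,3)
    t=2.4000 [x] (7,3)
    t=2.8637 [y] (7,4)
    t=4.0184 [y] (7,5)
    t=4.4000 [x] (8,5) — stop
  → r_1 = 4.4000
beam 2: φ=-45°, α=105°
  cosα=-0.2588 sinα=0.9659 | (5,1) | tMaxX 3.0910 tMaxY 0.4969 | tΔX 3.8637 tΔY 1.0353
    t=0.4969 [y] (5,2)
    t=1.5322 [y] (5,3) — stop
  → r_2 = 1.5322
beam 3: φ=0°, α=150°
  cosα=-0.8660 sinα=0.5000 | (5,1) | tMaxX 0.9238 tMaxY 0.9600 | tΔX 1.1547 tΔY 2.0000
    t=0.9238 [x] (4,1)
    t=0.9600 [y] (4,2)
    t=2.0785 [x] (3,2)
    t=2.9600 [y] (3,3)
    t=3.2332 [x] (2,3)
    t=4.3879 [x] (1,3)
    t=4.9600 [y] (1,4)
    t=5.5426 [x] (0,4) — stop
  → r_3 = 5.5426
beam 4: φ=45°, α=195°
  cosα=-0.9659 sinα=-0.2588 | (5,1) | tMaxX 0.8282 tMaxY 2.0091 | tΔX 1.0353 tΔY 3.8637
    t=0.8282 [x] (4,1)
    t=1.8635 [x] (3,1)
    t=2.0091 [y] (3,0) — stop
  → r_4 = 2.0091
beam 5: φ=90°, α=240°
  cosα=-0.5000 sinα=-0.8660 | (5,1) | tMaxX 1.6000 tMaxY 0.6004 | tΔX 2.0000 tΔY 1.1547
    t=0.6004 [y] (5,0) — stop
  → r_5 = 0.6004

ranges = [4.4000, 1.5322, 5.5426, 2.0091, 0.6004]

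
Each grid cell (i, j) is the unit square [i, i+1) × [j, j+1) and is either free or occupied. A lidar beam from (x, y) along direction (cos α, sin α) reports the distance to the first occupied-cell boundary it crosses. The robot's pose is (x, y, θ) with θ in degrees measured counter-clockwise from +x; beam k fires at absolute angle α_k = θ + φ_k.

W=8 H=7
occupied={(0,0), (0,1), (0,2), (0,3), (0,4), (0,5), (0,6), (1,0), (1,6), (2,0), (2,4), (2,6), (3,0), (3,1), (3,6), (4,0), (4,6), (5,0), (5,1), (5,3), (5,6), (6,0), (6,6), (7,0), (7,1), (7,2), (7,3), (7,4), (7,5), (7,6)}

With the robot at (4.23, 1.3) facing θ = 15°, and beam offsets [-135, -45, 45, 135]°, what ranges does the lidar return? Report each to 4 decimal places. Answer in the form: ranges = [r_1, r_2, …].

beam 1: φ=-135°, α=240°
  direction (-0.5000, -0.8660); cell (4,1); t to first gridline: x 0.4600, y 0.3464 (then +2.0000 / +1.1547)
    (4,0) via y @ 0.3464  # hit
  → r_1 = 0.3464
beam 2: φ=-45°, α=330°
  direction (0.8660, -0.5000); cell (4,1); t to first gridline: x 0.8891, y 0.6000 (then +1.1547 / +2.0000)
    (4,0) via y @ 0.6000  # hit
  → r_2 = 0.6000
beam 3: φ=45°, α=60°
  direction (0.5000, 0.8660); cell (4,1); t to first gridline: x 1.5400, y 0.8083 (then +2.0000 / +1.1547)
    (4,2) via y @ 0.8083
    (5,2) via x @ 1.5400
    (5,3) via y @ 1.9630  # hit
  → r_3 = 1.9630
beam 4: φ=135°, α=150°
  direction (-0.8660, 0.5000); cell (4,1); t to first gridline: x 0.2656, y 1.4000 (then +1.1547 / +2.0000)
    (3,1) via x @ 0.2656  # hit
  → r_4 = 0.2656

ranges = [0.3464, 0.6000, 1.9630, 0.2656]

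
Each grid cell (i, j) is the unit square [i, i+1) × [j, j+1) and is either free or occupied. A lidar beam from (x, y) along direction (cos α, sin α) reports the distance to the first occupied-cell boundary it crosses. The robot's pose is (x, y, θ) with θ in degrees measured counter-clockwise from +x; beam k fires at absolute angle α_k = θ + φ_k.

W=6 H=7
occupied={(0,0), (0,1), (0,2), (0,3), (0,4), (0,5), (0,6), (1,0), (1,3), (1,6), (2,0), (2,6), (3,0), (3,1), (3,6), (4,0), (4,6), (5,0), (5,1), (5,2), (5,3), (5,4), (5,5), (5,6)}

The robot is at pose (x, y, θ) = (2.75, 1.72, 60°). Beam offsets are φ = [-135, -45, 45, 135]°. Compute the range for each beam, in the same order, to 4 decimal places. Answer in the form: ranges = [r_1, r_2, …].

ranges = [0.7454, 0.2588, 4.4310, 1.8117]

beam 1: φ=-135°, α=285°
  dir = (cos 285°, sin 285°) = (0.2588, -0.9659); from cell (2,1)
  next x-line at t=0.9659, next y-line at t=0.7454; Δt_x=3.8637, Δt_y=1.0353
    y: enter (2,0) at t=0.7454 ← occupied
  → r_1 = 0.7454
beam 2: φ=-45°, α=15°
  dir = (cos 15°, sin 15°) = (0.9659, 0.2588); from cell (2,1)
  next x-line at t=0.2588, next y-line at t=1.0818; Δt_x=1.0353, Δt_y=3.8637
    x: enter (3,1) at t=0.2588 ← occupied
  → r_2 = 0.2588
beam 3: φ=45°, α=105°
  dir = (cos 105°, sin 105°) = (-0.2588, 0.9659); from cell (2,1)
  next x-line at t=2.8978, next y-line at t=0.2899; Δt_x=3.8637, Δt_y=1.0353
    y: enter (2,2) at t=0.2899
    y: enter (2,3) at t=1.3252
    y: enter (2,4) at t=2.3604
    x: enter (1,4) at t=2.8978
    y: enter (1,5) at t=3.3957
    y: enter (1,6) at t=4.4310 ← occupied
  → r_3 = 4.4310
beam 4: φ=135°, α=195°
  dir = (cos 195°, sin 195°) = (-0.9659, -0.2588); from cell (2,1)
  next x-line at t=0.7765, next y-line at t=2.7819; Δt_x=1.0353, Δt_y=3.8637
    x: enter (1,1) at t=0.7765
    x: enter (0,1) at t=1.8117 ← occupied
  → r_4 = 1.8117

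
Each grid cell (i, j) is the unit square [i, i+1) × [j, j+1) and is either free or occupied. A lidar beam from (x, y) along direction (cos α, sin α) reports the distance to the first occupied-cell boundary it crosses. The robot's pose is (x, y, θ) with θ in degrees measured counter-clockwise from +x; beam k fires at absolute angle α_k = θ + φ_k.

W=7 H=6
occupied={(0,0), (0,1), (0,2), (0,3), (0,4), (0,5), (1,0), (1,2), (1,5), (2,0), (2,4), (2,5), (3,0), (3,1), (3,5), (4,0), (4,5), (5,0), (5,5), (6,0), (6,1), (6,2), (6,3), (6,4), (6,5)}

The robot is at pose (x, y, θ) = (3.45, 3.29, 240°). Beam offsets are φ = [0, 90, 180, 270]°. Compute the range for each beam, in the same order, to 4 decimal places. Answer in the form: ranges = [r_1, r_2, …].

ranges = [2.6443, 2.9445, 1.9745, 1.4200]

beam 1: φ=0°, α=240°
  direction (-0.5000, -0.8660); cell (3,3); t to first gridline: x 0.9000, y 0.3349 (then +2.0000 / +1.1547)
    (3,2) via y @ 0.3349
    (2,2) via x @ 0.9000
    (2,1) via y @ 1.4896
    (2,0) via y @ 2.6443  # hit
  → r_1 = 2.6443
beam 2: φ=90°, α=330°
  direction (0.8660, -0.5000); cell (3,3); t to first gridline: x 0.6351, y 0.5800 (then +1.1547 / +2.0000)
    (3,2) via y @ 0.5800
    (4,2) via x @ 0.6351
    (5,2) via x @ 1.7898
    (5,1) via y @ 2.5800
    (6,1) via x @ 2.9445  # hit
  → r_2 = 2.9445
beam 3: φ=180°, α=60°
  direction (0.5000, 0.8660); cell (3,3); t to first gridline: x 1.1000, y 0.8198 (then +2.0000 / +1.1547)
    (3,4) via y @ 0.8198
    (4,4) via x @ 1.1000
    (4,5) via y @ 1.9745  # hit
  → r_3 = 1.9745
beam 4: φ=270°, α=150°
  direction (-0.8660, 0.5000); cell (3,3); t to first gridline: x 0.5196, y 1.4200 (then +1.1547 / +2.0000)
    (2,3) via x @ 0.5196
    (2,4) via y @ 1.4200  # hit
  → r_4 = 1.4200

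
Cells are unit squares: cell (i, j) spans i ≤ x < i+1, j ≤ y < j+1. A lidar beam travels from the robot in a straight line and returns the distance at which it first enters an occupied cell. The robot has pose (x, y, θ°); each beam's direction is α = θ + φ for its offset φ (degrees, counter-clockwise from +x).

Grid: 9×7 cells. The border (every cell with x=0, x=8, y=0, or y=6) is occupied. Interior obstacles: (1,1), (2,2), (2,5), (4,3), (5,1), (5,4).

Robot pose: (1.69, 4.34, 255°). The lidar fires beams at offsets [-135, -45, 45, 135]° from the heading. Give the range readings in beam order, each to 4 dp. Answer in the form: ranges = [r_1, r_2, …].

beam 1: φ=-135°, α=120°
  d=(-0.5000,0.8660)  start (1,4)  tX=1.3800 tY=0.7621  stride 1/|dx|=2.0000 1/|dy|=1.1547
    cross y-line → (1,5), t=0.7621
    cross x-line → (0,5), t=1.3800 (wall)
  → r_1 = 1.3800
beam 2: φ=-45°, α=210°
  d=(-0.8660,-0.5000)  start (1,4)  tX=0.7967 tY=0.6800  stride 1/|dx|=1.1547 1/|dy|=2.0000
    cross y-line → (1,3), t=0.6800
    cross x-line → (0,3), t=0.7967 (wall)
  → r_2 = 0.7967
beam 3: φ=45°, α=300°
  d=(0.5000,-0.8660)  start (1,4)  tX=0.6200 tY=0.3926  stride 1/|dx|=2.0000 1/|dy|=1.1547
    cross y-line → (1,3), t=0.3926
    cross x-line → (2,3), t=0.6200
    cross y-line → (2,2), t=1.5473 (wall)
  → r_3 = 1.5473
beam 4: φ=135°, α=30°
  d=(0.8660,0.5000)  start (1,4)  tX=0.3580 tY=1.3200  stride 1/|dx|=1.1547 1/|dy|=2.0000
    cross x-line → (2,4), t=0.3580
    cross y-line → (2,5), t=1.3200 (wall)
  → r_4 = 1.3200

ranges = [1.3800, 0.7967, 1.5473, 1.3200]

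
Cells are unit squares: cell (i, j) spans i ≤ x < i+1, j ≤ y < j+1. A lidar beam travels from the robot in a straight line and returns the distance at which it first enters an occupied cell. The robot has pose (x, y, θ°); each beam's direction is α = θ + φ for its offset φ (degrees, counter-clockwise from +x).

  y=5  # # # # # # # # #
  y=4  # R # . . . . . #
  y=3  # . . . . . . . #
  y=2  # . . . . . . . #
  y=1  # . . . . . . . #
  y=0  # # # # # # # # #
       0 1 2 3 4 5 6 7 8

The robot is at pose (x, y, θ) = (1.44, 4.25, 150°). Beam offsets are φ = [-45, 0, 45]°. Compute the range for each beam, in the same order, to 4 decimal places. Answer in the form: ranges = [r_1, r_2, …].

ranges = [0.7765, 0.5081, 0.4555]

beam 1: φ=-45°, α=105°
  d=(-0.2588,0.9659)  start (1,4)  tX=1.7000 tY=0.7765  stride 1/|dx|=3.8637 1/|dy|=1.0353
    cross y-line → (1,5), t=0.7765 (wall)
  → r_1 = 0.7765
beam 2: φ=0°, α=150°
  d=(-0.8660,0.5000)  start (1,4)  tX=0.5081 tY=1.5000  stride 1/|dx|=1.1547 1/|dy|=2.0000
    cross x-line → (0,4), t=0.5081 (wall)
  → r_2 = 0.5081
beam 3: φ=45°, α=195°
  d=(-0.9659,-0.2588)  start (1,4)  tX=0.4555 tY=0.9659  stride 1/|dx|=1.0353 1/|dy|=3.8637
    cross x-line → (0,4), t=0.4555 (wall)
  → r_3 = 0.4555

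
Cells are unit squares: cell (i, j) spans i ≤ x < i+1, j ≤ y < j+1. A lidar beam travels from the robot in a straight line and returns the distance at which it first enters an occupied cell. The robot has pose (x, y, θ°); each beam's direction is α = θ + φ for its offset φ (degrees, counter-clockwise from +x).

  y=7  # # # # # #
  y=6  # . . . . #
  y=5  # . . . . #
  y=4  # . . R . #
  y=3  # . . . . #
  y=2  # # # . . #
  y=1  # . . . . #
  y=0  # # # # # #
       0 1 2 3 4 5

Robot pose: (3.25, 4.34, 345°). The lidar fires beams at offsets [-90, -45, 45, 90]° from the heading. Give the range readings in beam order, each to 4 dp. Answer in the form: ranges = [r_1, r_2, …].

ranges = [1.3873, 3.5000, 2.0207, 2.7538]

beam 1: φ=-90°, α=255°
  dir = (cos 255°, sin 255°) = (-0.2588, -0.9659); from cell (3,4)
  next x-line at t=0.9659, next y-line at t=0.3520; Δt_x=3.8637, Δt_y=1.0353
    y: enter (3,3) at t=0.3520
    x: enter (2,3) at t=0.9659
    y: enter (2,2) at t=1.3873 ← occupied
  → r_1 = 1.3873
beam 2: φ=-45°, α=300°
  dir = (cos 300°, sin 300°) = (0.5000, -0.8660); from cell (3,4)
  next x-line at t=1.5000, next y-line at t=0.3926; Δt_x=2.0000, Δt_y=1.1547
    y: enter (3,3) at t=0.3926
    x: enter (4,3) at t=1.5000
    y: enter (4,2) at t=1.5473
    y: enter (4,1) at t=2.7020
    x: enter (5,1) at t=3.5000 ← occupied
  → r_2 = 3.5000
beam 3: φ=45°, α=30°
  dir = (cos 30°, sin 30°) = (0.8660, 0.5000); from cell (3,4)
  next x-line at t=0.8660, next y-line at t=1.3200; Δt_x=1.1547, Δt_y=2.0000
    x: enter (4,4) at t=0.8660
    y: enter (4,5) at t=1.3200
    x: enter (5,5) at t=2.0207 ← occupied
  → r_3 = 2.0207
beam 4: φ=90°, α=75°
  dir = (cos 75°, sin 75°) = (0.2588, 0.9659); from cell (3,4)
  next x-line at t=2.8978, next y-line at t=0.6833; Δt_x=3.8637, Δt_y=1.0353
    y: enter (3,5) at t=0.6833
    y: enter (3,6) at t=1.7186
    y: enter (3,7) at t=2.7538 ← occupied
  → r_4 = 2.7538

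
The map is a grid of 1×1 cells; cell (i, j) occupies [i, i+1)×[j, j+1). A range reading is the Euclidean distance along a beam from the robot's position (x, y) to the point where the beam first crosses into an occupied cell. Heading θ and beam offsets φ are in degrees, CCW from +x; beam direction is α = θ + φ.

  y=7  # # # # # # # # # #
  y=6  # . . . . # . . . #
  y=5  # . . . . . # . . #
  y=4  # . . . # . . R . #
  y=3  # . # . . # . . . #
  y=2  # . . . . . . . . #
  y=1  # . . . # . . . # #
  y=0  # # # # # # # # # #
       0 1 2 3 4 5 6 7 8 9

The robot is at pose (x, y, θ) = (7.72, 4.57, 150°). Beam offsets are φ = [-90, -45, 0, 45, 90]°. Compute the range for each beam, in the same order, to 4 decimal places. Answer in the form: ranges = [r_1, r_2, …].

ranges = [2.5600, 2.5157, 0.8600, 2.2023, 4.1223]

beam 1: φ=-90°, α=60°
  dir = (cos 60°, sin 60°) = (0.5000, 0.8660); from cell (7,4)
  next x-line at t=0.5600, next y-line at t=0.4965; Δt_x=2.0000, Δt_y=1.1547
    y: enter (7,5) at t=0.4965
    x: enter (8,5) at t=0.5600
    y: enter (8,6) at t=1.6512
    x: enter (9,6) at t=2.5600 ← occupied
  → r_1 = 2.5600
beam 2: φ=-45°, α=105°
  dir = (cos 105°, sin 105°) = (-0.2588, 0.9659); from cell (7,4)
  next x-line at t=2.7819, next y-line at t=0.4452; Δt_x=3.8637, Δt_y=1.0353
    y: enter (7,5) at t=0.4452
    y: enter (7,6) at t=1.4804
    y: enter (7,7) at t=2.5157 ← occupied
  → r_2 = 2.5157
beam 3: φ=0°, α=150°
  dir = (cos 150°, sin 150°) = (-0.8660, 0.5000); from cell (7,4)
  next x-line at t=0.8314, next y-line at t=0.8600; Δt_x=1.1547, Δt_y=2.0000
    x: enter (6,4) at t=0.8314
    y: enter (6,5) at t=0.8600 ← occupied
  → r_3 = 0.8600
beam 4: φ=45°, α=195°
  dir = (cos 195°, sin 195°) = (-0.9659, -0.2588); from cell (7,4)
  next x-line at t=0.7454, next y-line at t=2.2023; Δt_x=1.0353, Δt_y=3.8637
    x: enter (6,4) at t=0.7454
    x: enter (5,4) at t=1.7807
    y: enter (5,3) at t=2.2023 ← occupied
  → r_4 = 2.2023
beam 5: φ=90°, α=240°
  dir = (cos 240°, sin 240°) = (-0.5000, -0.8660); from cell (7,4)
  next x-line at t=1.4400, next y-line at t=0.6582; Δt_x=2.0000, Δt_y=1.1547
    y: enter (7,3) at t=0.6582
    x: enter (6,3) at t=1.4400
    y: enter (6,2) at t=1.8129
    y: enter (6,1) at t=2.9676
    x: enter (5,1) at t=3.4400
    y: enter (5,0) at t=4.1223 ← occupied
  → r_5 = 4.1223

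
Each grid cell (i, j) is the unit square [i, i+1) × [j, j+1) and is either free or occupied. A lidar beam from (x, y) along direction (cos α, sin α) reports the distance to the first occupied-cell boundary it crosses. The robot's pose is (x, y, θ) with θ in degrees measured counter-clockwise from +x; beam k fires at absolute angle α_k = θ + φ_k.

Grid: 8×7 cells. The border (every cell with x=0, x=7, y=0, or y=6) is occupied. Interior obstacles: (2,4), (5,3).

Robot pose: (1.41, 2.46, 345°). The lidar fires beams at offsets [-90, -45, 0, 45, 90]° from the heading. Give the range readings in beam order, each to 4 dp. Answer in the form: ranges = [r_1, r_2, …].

ranges = [1.5115, 1.6859, 5.6410, 6.4548, 2.2796]

beam 1: φ=-90°, α=255°
  cosα=-0.2588 sinα=-0.9659 | (1,2) | tMaxX 1.5841 tMaxY 0.4762 | tΔX 3.8637 tΔY 1.0353
    t=0.4762 [y] (1,1)
    t=1.5115 [y] (1,0) — stop
  → r_1 = 1.5115
beam 2: φ=-45°, α=300°
  cosα=0.5000 sinα=-0.8660 | (1,2) | tMaxX 1.1800 tMaxY 0.5312 | tΔX 2.0000 tΔY 1.1547
    t=0.5312 [y] (1,1)
    t=1.1800 [x] (2,1)
    t=1.6859 [y] (2,0) — stop
  → r_2 = 1.6859
beam 3: φ=0°, α=345°
  cosα=0.9659 sinα=-0.2588 | (1,2) | tMaxX 0.6108 tMaxY 1.7773 | tΔX 1.0353 tΔY 3.8637
    t=0.6108 [x] (2,2)
    t=1.6461 [x] (3,2)
    t=1.7773 [y] (3,1)
    t=2.6814 [x] (4,1)
    t=3.7166 [x] (5,1)
    t=4.7519 [x] (6,1)
    t=5.6410 [y] (6,0) — stop
  → r_3 = 5.6410
beam 4: φ=45°, α=30°
  cosα=0.8660 sinα=0.5000 | (1,2) | tMaxX 0.6813 tMaxY 1.0800 | tΔX 1.1547 tΔY 2.0000
    t=0.6813 [x] (2,2)
    t=1.0800 [y] (2,3)
    t=1.8360 [x] (3,3)
    t=2.9907 [x] (4,3)
    t=3.0800 [y] (4,4)
    t=4.1454 [x] (5,4)
    t=5.0800 [y] (5,5)
    t=5.3001 [x] (6,5)
    t=6.4548 [x] (7,5) — stop
  → r_4 = 6.4548
beam 5: φ=90°, α=75°
  cosα=0.2588 sinα=0.9659 | (1,2) | tMaxX 2.2796 tMaxY 0.5590 | tΔX 3.8637 tΔY 1.0353
    t=0.5590 [y] (1,3)
    t=1.5943 [y] (1,4)
    t=2.2796 [x] (2,4) — stop
  → r_5 = 2.2796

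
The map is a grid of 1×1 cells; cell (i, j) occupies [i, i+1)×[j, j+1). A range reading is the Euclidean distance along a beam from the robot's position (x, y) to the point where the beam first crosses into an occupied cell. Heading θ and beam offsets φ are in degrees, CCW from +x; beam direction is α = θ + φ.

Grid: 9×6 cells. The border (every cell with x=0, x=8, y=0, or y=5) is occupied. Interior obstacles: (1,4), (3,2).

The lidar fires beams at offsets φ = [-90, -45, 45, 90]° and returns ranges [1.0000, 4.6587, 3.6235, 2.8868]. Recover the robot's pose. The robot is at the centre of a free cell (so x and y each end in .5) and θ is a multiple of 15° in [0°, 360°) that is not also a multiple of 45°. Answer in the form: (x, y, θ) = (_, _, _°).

Enumerate (i+0.5, j+0.5, θ) over the 26 free cells and 16 admissible headings. For each, cast all 4 beams and compare to the given ranges.
  (7.5, 3.5, 30°): beam 2 = 0.5176 ≠ 4.6587 ✗
  (7.5, 1.5, 150°): beam 2 = 3.6235 ≠ 4.6587 ✗
  (4.5, 4.5, 105°): beam 1 = 1.9319 ≠ 1.0000 ✗
  (3.5, 3.5, 165°): beam 1 = 1.5529 ≠ 1.0000 ✗
  …
  (5.5, 4.5, 240°): r_1=1.0000, r_2=4.6587, r_3=3.6235, r_4=2.8868 — all match ✓
Unique over the lattice → pose = (5.5, 4.5, 240°).

(x, y, θ) = (5.5, 4.5, 240°)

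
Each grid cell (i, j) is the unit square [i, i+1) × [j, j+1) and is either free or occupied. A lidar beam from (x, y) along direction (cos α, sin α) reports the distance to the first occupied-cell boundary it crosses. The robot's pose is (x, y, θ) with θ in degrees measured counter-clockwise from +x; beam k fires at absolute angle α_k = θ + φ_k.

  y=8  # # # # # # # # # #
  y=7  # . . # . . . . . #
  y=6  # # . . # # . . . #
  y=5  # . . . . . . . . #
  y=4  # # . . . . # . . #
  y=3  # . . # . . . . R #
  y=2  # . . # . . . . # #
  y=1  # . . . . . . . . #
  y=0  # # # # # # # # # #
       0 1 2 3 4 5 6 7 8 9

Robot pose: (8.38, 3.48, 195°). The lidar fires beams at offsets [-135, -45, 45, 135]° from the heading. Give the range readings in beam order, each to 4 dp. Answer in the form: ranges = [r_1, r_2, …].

beam 1: φ=-135°, α=60°
  dir = (cos 60°, sin 60°) = (0.5000, 0.8660); from cell (8,3)
  next x-line at t=1.2400, next y-line at t=0.6004; Δt_x=2.0000, Δt_y=1.1547
    y: enter (8,4) at t=0.6004
    x: enter (9,4) at t=1.2400 ← occupied
  → r_1 = 1.2400
beam 2: φ=-45°, α=150°
  dir = (cos 150°, sin 150°) = (-0.8660, 0.5000); from cell (8,3)
  next x-line at t=0.4388, next y-line at t=1.0400; Δt_x=1.1547, Δt_y=2.0000
    x: enter (7,3) at t=0.4388
    y: enter (7,4) at t=1.0400
    x: enter (6,4) at t=1.5935 ← occupied
  → r_2 = 1.5935
beam 3: φ=45°, α=240°
  dir = (cos 240°, sin 240°) = (-0.5000, -0.8660); from cell (8,3)
  next x-line at t=0.7600, next y-line at t=0.5543; Δt_x=2.0000, Δt_y=1.1547
    y: enter (8,2) at t=0.5543 ← occupied
  → r_3 = 0.5543
beam 4: φ=135°, α=330°
  dir = (cos 330°, sin 330°) = (0.8660, -0.5000); from cell (8,3)
  next x-line at t=0.7159, next y-line at t=0.9600; Δt_x=1.1547, Δt_y=2.0000
    x: enter (9,3) at t=0.7159 ← occupied
  → r_4 = 0.7159

ranges = [1.2400, 1.5935, 0.5543, 0.7159]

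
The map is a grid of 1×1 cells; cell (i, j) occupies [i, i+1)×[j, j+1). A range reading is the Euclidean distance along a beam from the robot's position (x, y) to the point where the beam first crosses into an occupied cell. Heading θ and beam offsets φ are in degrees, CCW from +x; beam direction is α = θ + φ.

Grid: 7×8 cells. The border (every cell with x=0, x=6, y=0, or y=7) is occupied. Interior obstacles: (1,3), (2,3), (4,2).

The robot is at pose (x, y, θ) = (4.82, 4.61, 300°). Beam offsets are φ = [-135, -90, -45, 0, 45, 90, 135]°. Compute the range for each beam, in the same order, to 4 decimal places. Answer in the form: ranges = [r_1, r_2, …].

ranges = [3.9548, 2.1016, 1.6668, 2.3600, 1.2216, 1.3625, 2.4743]

beam 1: φ=-135°, α=165°
  dir = (cos 165°, sin 165°) = (-0.9659, 0.2588); from cell (4,4)
  next x-line at t=0.8489, next y-line at t=1.5068; Δt_x=1.0353, Δt_y=3.8637
    x: enter (3,4) at t=0.8489
    y: enter (3,5) at t=1.5068
    x: enter (2,5) at t=1.8842
    x: enter (1,5) at t=2.9195
    x: enter (0,5) at t=3.9548 ← occupied
  → r_1 = 3.9548
beam 2: φ=-90°, α=210°
  dir = (cos 210°, sin 210°) = (-0.8660, -0.5000); from cell (4,4)
  next x-line at t=0.9469, next y-line at t=1.2200; Δt_x=1.1547, Δt_y=2.0000
    x: enter (3,4) at t=0.9469
    y: enter (3,3) at t=1.2200
    x: enter (2,3) at t=2.1016 ← occupied
  → r_2 = 2.1016
beam 3: φ=-45°, α=255°
  dir = (cos 255°, sin 255°) = (-0.2588, -0.9659); from cell (4,4)
  next x-line at t=3.1682, next y-line at t=0.6315; Δt_x=3.8637, Δt_y=1.0353
    y: enter (4,3) at t=0.6315
    y: enter (4,2) at t=1.6668 ← occupied
  → r_3 = 1.6668
beam 4: φ=0°, α=300°
  dir = (cos 300°, sin 300°) = (0.5000, -0.8660); from cell (4,4)
  next x-line at t=0.3600, next y-line at t=0.7044; Δt_x=2.0000, Δt_y=1.1547
    x: enter (5,4) at t=0.3600
    y: enter (5,3) at t=0.7044
    y: enter (5,2) at t=1.8591
    x: enter (6,2) at t=2.3600 ← occupied
  → r_4 = 2.3600
beam 5: φ=45°, α=345°
  dir = (cos 345°, sin 345°) = (0.9659, -0.2588); from cell (4,4)
  next x-line at t=0.1863, next y-line at t=2.3569; Δt_x=1.0353, Δt_y=3.8637
    x: enter (5,4) at t=0.1863
    x: enter (6,4) at t=1.2216 ← occupied
  → r_5 = 1.2216
beam 6: φ=90°, α=30°
  dir = (cos 30°, sin 30°) = (0.8660, 0.5000); from cell (4,4)
  next x-line at t=0.2078, next y-line at t=0.7800; Δt_x=1.1547, Δt_y=2.0000
    x: enter (5,4) at t=0.2078
    y: enter (5,5) at t=0.7800
    x: enter (6,5) at t=1.3625 ← occupied
  → r_6 = 1.3625
beam 7: φ=135°, α=75°
  dir = (cos 75°, sin 75°) = (0.2588, 0.9659); from cell (4,4)
  next x-line at t=0.6955, next y-line at t=0.4038; Δt_x=3.8637, Δt_y=1.0353
    y: enter (4,5) at t=0.4038
    x: enter (5,5) at t=0.6955
    y: enter (5,6) at t=1.4390
    y: enter (5,7) at t=2.4743 ← occupied
  → r_7 = 2.4743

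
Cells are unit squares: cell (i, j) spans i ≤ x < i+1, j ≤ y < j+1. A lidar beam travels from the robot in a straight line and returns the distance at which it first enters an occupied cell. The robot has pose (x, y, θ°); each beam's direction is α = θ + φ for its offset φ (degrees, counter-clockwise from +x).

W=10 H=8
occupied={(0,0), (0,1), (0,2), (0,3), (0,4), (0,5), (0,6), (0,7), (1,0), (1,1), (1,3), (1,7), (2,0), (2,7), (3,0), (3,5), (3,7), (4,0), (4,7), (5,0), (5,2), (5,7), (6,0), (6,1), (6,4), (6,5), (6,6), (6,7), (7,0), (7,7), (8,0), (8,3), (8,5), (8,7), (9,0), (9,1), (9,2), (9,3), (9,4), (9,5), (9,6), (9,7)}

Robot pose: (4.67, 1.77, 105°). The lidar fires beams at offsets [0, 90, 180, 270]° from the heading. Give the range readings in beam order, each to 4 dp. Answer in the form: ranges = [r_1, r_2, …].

ranges = [3.3439, 2.7642, 0.7972, 0.8887]

beam 1: φ=0°, α=105°
  cosα=-0.2588 sinα=0.9659 | (4,1) | tMaxX 2.5887 tMaxY 0.2381 | tΔX 3.8637 tΔY 1.0353
    t=0.2381 [y] (4,2)
    t=1.2734 [y] (4,3)
    t=2.3087 [y] (4,4)
    t=2.5887 [x] (3,4)
    t=3.3439 [y] (3,5) — stop
  → r_1 = 3.3439
beam 2: φ=90°, α=195°
  cosα=-0.9659 sinα=-0.2588 | (4,1) | tMaxX 0.6936 tMaxY 2.9751 | tΔX 1.0353 tΔY 3.8637
    t=0.6936 [x] (3,1)
    t=1.7289 [x] (2,1)
    t=2.7642 [x] (1,1) — stop
  → r_2 = 2.7642
beam 3: φ=180°, α=285°
  cosα=0.2588 sinα=-0.9659 | (4,1) | tMaxX 1.2750 tMaxY 0.7972 | tΔX 3.8637 tΔY 1.0353
    t=0.7972 [y] (4,0) — stop
  → r_3 = 0.7972
beam 4: φ=270°, α=15°
  cosα=0.9659 sinα=0.2588 | (4,1) | tMaxX 0.3416 tMaxY 0.8887 | tΔX 1.0353 tΔY 3.8637
    t=0.3416 [x] (5,1)
    t=0.8887 [y] (5,2) — stop
  → r_4 = 0.8887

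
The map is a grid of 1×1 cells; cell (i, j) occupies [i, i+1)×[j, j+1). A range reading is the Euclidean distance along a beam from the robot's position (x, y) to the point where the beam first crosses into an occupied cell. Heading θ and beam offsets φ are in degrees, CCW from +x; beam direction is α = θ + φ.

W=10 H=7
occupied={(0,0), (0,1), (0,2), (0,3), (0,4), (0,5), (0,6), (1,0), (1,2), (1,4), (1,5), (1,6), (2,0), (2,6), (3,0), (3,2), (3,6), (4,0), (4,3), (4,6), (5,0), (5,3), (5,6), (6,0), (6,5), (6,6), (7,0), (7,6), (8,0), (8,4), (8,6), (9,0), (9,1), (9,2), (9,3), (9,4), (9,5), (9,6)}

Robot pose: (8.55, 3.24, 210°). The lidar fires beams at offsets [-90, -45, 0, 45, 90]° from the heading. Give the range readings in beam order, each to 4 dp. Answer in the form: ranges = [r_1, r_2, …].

beam 1: φ=-90°, α=120°
  d=(-0.5000,0.8660)  start (8,3)  tX=1.1000 tY=0.8776  stride 1/|dx|=2.0000 1/|dy|=1.1547
    cross y-line → (8,4), t=0.8776 (wall)
  → r_1 = 0.8776
beam 2: φ=-45°, α=165°
  d=(-0.9659,0.2588)  start (8,3)  tX=0.5694 tY=2.9364  stride 1/|dx|=1.0353 1/|dy|=3.8637
    cross x-line → (7,3), t=0.5694
    cross x-line → (6,3), t=1.6047
    cross x-line → (5,3), t=2.6400 (wall)
  → r_2 = 2.6400
beam 3: φ=0°, α=210°
  d=(-0.8660,-0.5000)  start (8,3)  tX=0.6351 tY=0.4800  stride 1/|dx|=1.1547 1/|dy|=2.0000
    cross y-line → (8,2), t=0.4800
    cross x-line → (7,2), t=0.6351
    cross x-line → (6,2), t=1.7898
    cross y-line → (6,1), t=2.4800
    cross x-line → (5,1), t=2.9445
    cross x-line → (4,1), t=4.0992
    cross y-line → (4,0), t=4.4800 (wall)
  → r_3 = 4.4800
beam 4: φ=45°, α=255°
  d=(-0.2588,-0.9659)  start (8,3)  tX=2.1250 tY=0.2485  stride 1/|dx|=3.8637 1/|dy|=1.0353
    cross y-line → (8,2), t=0.2485
    cross y-line → (8,1), t=1.2837
    cross x-line → (7,1), t=2.1250
    cross y-line → (7,0), t=2.3190 (wall)
  → r_4 = 2.3190
beam 5: φ=90°, α=300°
  d=(0.5000,-0.8660)  start (8,3)  tX=0.9000 tY=0.2771  stride 1/|dx|=2.0000 1/|dy|=1.1547
    cross y-line → (8,2), t=0.2771
    cross x-line → (9,2), t=0.9000 (wall)
  → r_5 = 0.9000

ranges = [0.8776, 2.6400, 4.4800, 2.3190, 0.9000]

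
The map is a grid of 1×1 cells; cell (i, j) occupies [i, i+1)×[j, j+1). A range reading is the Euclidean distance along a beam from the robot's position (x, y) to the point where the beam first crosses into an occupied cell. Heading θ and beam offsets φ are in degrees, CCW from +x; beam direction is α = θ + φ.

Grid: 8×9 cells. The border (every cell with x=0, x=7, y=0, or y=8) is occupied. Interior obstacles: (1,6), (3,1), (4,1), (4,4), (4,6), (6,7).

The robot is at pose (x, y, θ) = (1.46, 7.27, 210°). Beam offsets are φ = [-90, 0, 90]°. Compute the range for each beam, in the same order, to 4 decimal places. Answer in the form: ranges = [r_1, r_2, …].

beam 1: φ=-90°, α=120°
  dir = (cos 120°, sin 120°) = (-0.5000, 0.8660); from cell (1,7)
  next x-line at t=0.9200, next y-line at t=0.8429; Δt_x=2.0000, Δt_y=1.1547
    y: enter (1,8) at t=0.8429 ← occupied
  → r_1 = 0.8429
beam 2: φ=0°, α=210°
  dir = (cos 210°, sin 210°) = (-0.8660, -0.5000); from cell (1,7)
  next x-line at t=0.5312, next y-line at t=0.5400; Δt_x=1.1547, Δt_y=2.0000
    x: enter (0,7) at t=0.5312 ← occupied
  → r_2 = 0.5312
beam 3: φ=90°, α=300°
  dir = (cos 300°, sin 300°) = (0.5000, -0.8660); from cell (1,7)
  next x-line at t=1.0800, next y-line at t=0.3118; Δt_x=2.0000, Δt_y=1.1547
    y: enter (1,6) at t=0.3118 ← occupied
  → r_3 = 0.3118

ranges = [0.8429, 0.5312, 0.3118]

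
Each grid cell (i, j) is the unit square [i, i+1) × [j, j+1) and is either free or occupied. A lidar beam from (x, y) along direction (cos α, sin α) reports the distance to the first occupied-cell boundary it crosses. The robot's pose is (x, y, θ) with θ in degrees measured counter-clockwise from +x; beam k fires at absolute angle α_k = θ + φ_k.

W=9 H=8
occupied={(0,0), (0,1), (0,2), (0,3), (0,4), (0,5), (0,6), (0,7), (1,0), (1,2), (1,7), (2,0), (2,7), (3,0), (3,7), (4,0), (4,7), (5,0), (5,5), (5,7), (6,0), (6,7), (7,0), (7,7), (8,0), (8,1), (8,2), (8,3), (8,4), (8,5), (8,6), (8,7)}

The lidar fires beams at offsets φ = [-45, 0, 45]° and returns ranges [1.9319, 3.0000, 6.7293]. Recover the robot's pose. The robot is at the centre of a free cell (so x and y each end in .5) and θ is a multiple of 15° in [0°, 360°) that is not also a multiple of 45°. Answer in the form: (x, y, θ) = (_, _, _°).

Enumerate (i+0.5, j+0.5, θ) over the 40 free cells and 16 admissible headings. For each, cast all 3 beams and compare to the given ranges.
  (6.5, 6.5, 285°): beam 1 = 1.0000 ≠ 1.9319 ✗
  (6.5, 4.5, 75°): beam 1 = 1.7321 ≠ 1.9319 ✗
  (4.5, 2.5, 75°): beam 1 = 4.0415 ≠ 1.9319 ✗
  …
  (7.5, 2.5, 120°): r_1=1.9319, r_2=3.0000, r_3=6.7293 — all match ✓
Unique over the lattice → pose = (7.5, 2.5, 120°).

(x, y, θ) = (7.5, 2.5, 120°)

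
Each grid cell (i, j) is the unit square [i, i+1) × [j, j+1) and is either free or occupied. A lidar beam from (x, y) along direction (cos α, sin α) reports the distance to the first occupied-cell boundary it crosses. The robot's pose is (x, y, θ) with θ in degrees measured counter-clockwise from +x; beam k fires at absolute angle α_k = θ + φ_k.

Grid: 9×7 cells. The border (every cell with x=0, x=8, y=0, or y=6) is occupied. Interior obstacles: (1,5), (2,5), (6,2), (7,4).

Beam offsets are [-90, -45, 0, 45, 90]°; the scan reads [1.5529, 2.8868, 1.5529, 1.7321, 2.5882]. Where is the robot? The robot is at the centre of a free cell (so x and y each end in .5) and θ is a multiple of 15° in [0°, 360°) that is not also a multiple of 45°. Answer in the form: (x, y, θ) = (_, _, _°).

Candidates: 31 free-cell centres × 16 headings = 496 poses. Raycast each; keep the one whose scan matches to 4 dp.
  (5.5, 5.5, 15°): beam 1 = 2.5882 ≠ 1.5529 ✗
  (3.5, 5.5, 330°): beam 1 = 5.0000 ≠ 1.5529 ✗
  (3.5, 2.5, 240°): beam 1 = 2.8868 ≠ 1.5529 ✗
  …
  (5.5, 4.5, 75°): r_1=1.5529, r_2=2.8868, r_3=1.5529, r_4=1.7321, r_5=2.5882 — all match ✓
No second candidate reproduces the full scan.

(x, y, θ) = (5.5, 4.5, 75°)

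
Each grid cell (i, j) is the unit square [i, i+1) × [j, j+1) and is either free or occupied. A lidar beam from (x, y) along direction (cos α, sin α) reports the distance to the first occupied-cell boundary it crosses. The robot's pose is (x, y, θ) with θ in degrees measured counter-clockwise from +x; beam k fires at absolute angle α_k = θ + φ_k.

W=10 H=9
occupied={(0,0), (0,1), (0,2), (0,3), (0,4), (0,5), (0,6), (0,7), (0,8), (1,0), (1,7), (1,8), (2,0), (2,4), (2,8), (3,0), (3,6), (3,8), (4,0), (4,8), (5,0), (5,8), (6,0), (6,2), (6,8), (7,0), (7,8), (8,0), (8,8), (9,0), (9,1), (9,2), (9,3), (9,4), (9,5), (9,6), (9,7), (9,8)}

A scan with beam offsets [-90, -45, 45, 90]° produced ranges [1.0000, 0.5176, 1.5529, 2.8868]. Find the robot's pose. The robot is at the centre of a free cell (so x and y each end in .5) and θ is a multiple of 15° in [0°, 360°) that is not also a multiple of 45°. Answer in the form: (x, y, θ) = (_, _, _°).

Enumerate (i+0.5, j+0.5, θ) over the 52 free cells and 16 admissible headings. For each, cast all 4 beams and compare to the given ranges.
  (6.5, 5.5, 240°): beam 1 = 2.8868 ≠ 1.0000 ✗
  (6.5, 1.5, 345°): beam 1 = 0.5176 ≠ 1.0000 ✗
  (5.5, 7.5, 150°): beam 1 = 0.5774 ≠ 1.0000 ✗
  …
  (3.5, 7.5, 120°): r_1=1.0000, r_2=0.5176, r_3=1.5529, r_4=2.8868 — all match ✓
Unique over the lattice → pose = (3.5, 7.5, 120°).

(x, y, θ) = (3.5, 7.5, 120°)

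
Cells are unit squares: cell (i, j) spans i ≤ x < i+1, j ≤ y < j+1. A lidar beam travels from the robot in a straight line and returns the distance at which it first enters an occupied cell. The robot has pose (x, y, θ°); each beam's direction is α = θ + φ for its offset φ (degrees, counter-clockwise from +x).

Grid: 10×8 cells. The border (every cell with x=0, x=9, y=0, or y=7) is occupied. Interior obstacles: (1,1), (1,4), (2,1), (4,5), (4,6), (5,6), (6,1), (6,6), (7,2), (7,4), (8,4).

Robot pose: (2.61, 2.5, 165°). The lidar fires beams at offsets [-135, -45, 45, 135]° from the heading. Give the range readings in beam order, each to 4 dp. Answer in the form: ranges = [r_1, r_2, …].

beam 1: φ=-135°, α=30°
  direction (0.8660, 0.5000); cell (2,2); t to first gridline: x 0.4503, y 1.0000 (then +1.1547 / +2.0000)
    (3,2) via x @ 0.4503
    (3,3) via y @ 1.0000
    (4,3) via x @ 1.6050
    (5,3) via x @ 2.7597
    (5,4) via y @ 3.0000
    (6,4) via x @ 3.9144
    (6,5) via y @ 5.0000
    (7,5) via x @ 5.0691
    (8,5) via x @ 6.2238
    (8,6) via y @ 7.0000
    (9,6) via x @ 7.3785  # hit
  → r_1 = 7.3785
beam 2: φ=-45°, α=120°
  direction (-0.5000, 0.8660); cell (2,2); t to first gridline: x 1.2200, y 0.5774 (then +2.0000 / +1.1547)
    (2,3) via y @ 0.5774
    (1,3) via x @ 1.2200
    (1,4) via y @ 1.7321  # hit
  → r_2 = 1.7321
beam 3: φ=45°, α=210°
  direction (-0.8660, -0.5000); cell (2,2); t to first gridline: x 0.7044, y 1.0000 (then +1.1547 / +2.0000)
    (1,2) via x @ 0.7044
    (1,1) via y @ 1.0000  # hit
  → r_3 = 1.0000
beam 4: φ=135°, α=300°
  direction (0.5000, -0.8660); cell (2,2); t to first gridline: x 0.7800, y 0.5774 (then +2.0000 / +1.1547)
    (2,1) via y @ 0.5774  # hit
  → r_4 = 0.5774

ranges = [7.3785, 1.7321, 1.0000, 0.5774]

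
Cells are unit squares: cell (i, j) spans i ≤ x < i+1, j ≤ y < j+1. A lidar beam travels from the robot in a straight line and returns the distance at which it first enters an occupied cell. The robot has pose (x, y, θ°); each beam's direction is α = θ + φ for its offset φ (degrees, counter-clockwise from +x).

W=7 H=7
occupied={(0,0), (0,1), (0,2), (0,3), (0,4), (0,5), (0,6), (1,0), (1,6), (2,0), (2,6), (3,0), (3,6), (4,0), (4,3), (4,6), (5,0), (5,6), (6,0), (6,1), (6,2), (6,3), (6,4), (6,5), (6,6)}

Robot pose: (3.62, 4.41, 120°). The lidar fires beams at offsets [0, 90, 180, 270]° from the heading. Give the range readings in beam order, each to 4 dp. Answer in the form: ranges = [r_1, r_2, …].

beam 1: φ=0°, α=120°
  cosα=-0.5000 sinα=0.8660 | (3,4) | tMaxX 1.2400 tMaxY 0.6813 | tΔX 2.0000 tΔY 1.1547
    t=0.6813 [y] (3,5)
    t=1.2400 [x] (2,5)
    t=1.8360 [y] (2,6) — stop
  → r_1 = 1.8360
beam 2: φ=90°, α=210°
  cosα=-0.8660 sinα=-0.5000 | (3,4) | tMaxX 0.7159 tMaxY 0.8200 | tΔX 1.1547 tΔY 2.0000
    t=0.7159 [x] (2,4)
    t=0.8200 [y] (2,3)
    t=1.8706 [x] (1,3)
    t=2.8200 [y] (1,2)
    t=3.0253 [x] (0,2) — stop
  → r_2 = 3.0253
beam 3: φ=180°, α=300°
  cosα=0.5000 sinα=-0.8660 | (3,4) | tMaxX 0.7600 tMaxY 0.4734 | tΔX 2.0000 tΔY 1.1547
    t=0.4734 [y] (3,3)
    t=0.7600 [x] (4,3) — stop
  → r_3 = 0.7600
beam 4: φ=270°, α=30°
  cosα=0.8660 sinα=0.5000 | (3,4) | tMaxX 0.4388 tMaxY 1.1800 | tΔX 1.1547 tΔY 2.0000
    t=0.4388 [x] (4,4)
    t=1.1800 [y] (4,5)
    t=1.5935 [x] (5,5)
    t=2.7482 [x] (6,5) — stop
  → r_4 = 2.7482

ranges = [1.8360, 3.0253, 0.7600, 2.7482]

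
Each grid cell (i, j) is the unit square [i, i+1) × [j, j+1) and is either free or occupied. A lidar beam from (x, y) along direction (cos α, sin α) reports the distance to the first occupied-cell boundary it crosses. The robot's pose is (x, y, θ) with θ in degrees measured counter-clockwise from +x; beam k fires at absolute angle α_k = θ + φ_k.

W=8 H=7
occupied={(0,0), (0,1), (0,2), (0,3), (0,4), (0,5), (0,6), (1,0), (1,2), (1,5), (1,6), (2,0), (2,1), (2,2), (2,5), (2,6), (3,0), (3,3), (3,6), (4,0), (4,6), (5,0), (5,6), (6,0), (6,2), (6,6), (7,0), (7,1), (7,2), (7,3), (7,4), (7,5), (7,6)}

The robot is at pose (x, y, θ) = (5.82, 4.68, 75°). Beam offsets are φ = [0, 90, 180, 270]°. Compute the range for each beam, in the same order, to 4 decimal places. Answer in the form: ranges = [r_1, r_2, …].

beam 1: φ=0°, α=75°
  dir = (cos 75°, sin 75°) = (0.2588, 0.9659); from cell (5,4)
  next x-line at t=0.6955, next y-line at t=0.3313; Δt_x=3.8637, Δt_y=1.0353
    y: enter (5,5) at t=0.3313
    x: enter (6,5) at t=0.6955
    y: enter (6,6) at t=1.3666 ← occupied
  → r_1 = 1.3666
beam 2: φ=90°, α=165°
  dir = (cos 165°, sin 165°) = (-0.9659, 0.2588); from cell (5,4)
  next x-line at t=0.8489, next y-line at t=1.2364; Δt_x=1.0353, Δt_y=3.8637
    x: enter (4,4) at t=0.8489
    y: enter (4,5) at t=1.2364
    x: enter (3,5) at t=1.8842
    x: enter (2,5) at t=2.9195 ← occupied
  → r_2 = 2.9195
beam 3: φ=180°, α=255°
  dir = (cos 255°, sin 255°) = (-0.2588, -0.9659); from cell (5,4)
  next x-line at t=3.1682, next y-line at t=0.7040; Δt_x=3.8637, Δt_y=1.0353
    y: enter (5,3) at t=0.7040
    y: enter (5,2) at t=1.7393
    y: enter (5,1) at t=2.7745
    x: enter (4,1) at t=3.1682
    y: enter (4,0) at t=3.8098 ← occupied
  → r_3 = 3.8098
beam 4: φ=270°, α=345°
  dir = (cos 345°, sin 345°) = (0.9659, -0.2588); from cell (5,4)
  next x-line at t=0.1863, next y-line at t=2.6273; Δt_x=1.0353, Δt_y=3.8637
    x: enter (6,4) at t=0.1863
    x: enter (7,4) at t=1.2216 ← occupied
  → r_4 = 1.2216

ranges = [1.3666, 2.9195, 3.8098, 1.2216]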